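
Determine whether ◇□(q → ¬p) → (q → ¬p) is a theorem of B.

Yes, valid

Tableau for the negation ¬(◇□(q → ¬p) → (q → ¬p)):
1. ¬(◇□(q → ¬p) → (q → ¬p)), w0
2. ◇□(q → ¬p), w0
3. ¬(q → ¬p), w0
4. q, w0
5. p, w0
6. □(q → ¬p), w1
7. q → ¬p, w0
8. q → ¬p, w1
9. ¬p, w0
Accessibility: w0Rw0, w0Rw1, w1Rw0, w1Rw1
Branch closes: p and ¬p both at w0.
All branches of the negation close; one closing branch shown above.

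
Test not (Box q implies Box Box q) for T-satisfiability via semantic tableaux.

1. not (Box q implies Box Box q), 0
2. Box q, 0   [neg-implies-rule on 1]
3. not Box Box q, 0   [neg-implies-rule on 1]
4. q, 0   [Box-rule on 2 via 0R0]
5. not Box q, 1   [neg-Box-rule on 3: fresh world 1, 0R1]
6. q, 1   [Box-rule on 2 via 0R1]
7. not q, 2   [neg-Box-rule on 5: fresh world 2, 1R2]
Accessibility: 0R0, 0R1, 1R1, 1R2, 2R2

Yes, satisfiable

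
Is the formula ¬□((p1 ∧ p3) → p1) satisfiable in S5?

Unsatisfiable (every branch closes)

1. ¬□((p1 ∧ p3) → p1), 0
2. ¬((p1 ∧ p3) → p1), 1
3. p1 ∧ p3, 1
4. ¬p1, 1
5. p1, 1
6. p3, 1
Accessibility: 0R0, 0R1, 1R0, 1R1
Branch closes: p1 and ¬p1 both at 1.
All branches of the tableau close; one closing branch shown above.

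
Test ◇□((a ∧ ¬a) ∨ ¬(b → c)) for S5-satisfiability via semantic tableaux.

Satisfiable

1. ◇□((a ∧ ¬a) ∨ ¬(b → c)), 0
2. □((a ∧ ¬a) ∨ ¬(b → c)), 1   [◇-rule on 1: fresh world 1, 0R1]
3. (a ∧ ¬a) ∨ ¬(b → c), 0   [□-rule on 2 via 1R0]
4. (a ∧ ¬a) ∨ ¬(b → c), 1   [□-rule on 2 via 1R1]
5. ¬(b → c), 0   [∨-rule on 3 (branches; this branch)]
6. b, 0   [¬→-rule on 5]
7. ¬c, 0   [¬→-rule on 5]
8. ¬(b → c), 1   [∨-rule on 4 (branches; this branch)]
9. b, 1   [¬→-rule on 8]
10. ¬c, 1   [¬→-rule on 8]
Accessibility: 0R0, 0R1, 1R0, 1R1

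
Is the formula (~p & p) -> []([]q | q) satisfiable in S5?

1. (~p & p) -> []([]q | q), 0
2. []([]q | q), 0
3. []q | q, 0
4. q, 0
Accessibility: 0R0

Yes, satisfiable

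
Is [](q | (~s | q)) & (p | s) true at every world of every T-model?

Tableau for the negation ~([](q | (~s | q)) & (p | s)):
1. ~([](q | (~s | q)) & (p | s)), w0
2. ~(p | s), w0   [~&-rule on 1 (branches; this branch)]
3. ~p, w0   [~|-rule on 2]
4. ~s, w0   [~|-rule on 2]
Accessibility: w0Rw0
The negation has an open branch (countermodel exists).

Not valid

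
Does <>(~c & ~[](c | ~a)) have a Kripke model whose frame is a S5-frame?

Satisfiable (open branch found)

1. <>(~c & ~[](c | ~a)), u
2. ~c & ~[](c | ~a), v
3. ~c, v
4. ~[](c | ~a), v
5. ~(c | ~a), w
6. ~c, w
7. a, w
Accessibility: uRu, uRv, uRw, vRu, vRv, vRw, wRu, wRv, wRw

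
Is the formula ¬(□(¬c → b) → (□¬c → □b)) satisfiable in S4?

Unsatisfiable

1. ¬(□(¬c → b) → (□¬c → □b)), w0
2. □(¬c → b), w0
3. ¬(□¬c → □b), w0
4. □¬c, w0
5. ¬□b, w0
6. ¬c → b, w0
7. ¬c, w0
8. b, w0
9. ¬b, w1
10. ¬c → b, w1
11. ¬c, w1
12. b, w1
Accessibility: w0Rw0, w0Rw1, w1Rw1
Branch closes: b and ¬b both at w1.
All branches of the tableau close; one closing branch shown above.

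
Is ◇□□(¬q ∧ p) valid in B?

Tableau for the negation ¬◇□□(¬q ∧ p):
1. ¬◇□□(¬q ∧ p), u
2. ¬□□(¬q ∧ p), u   [¬◇-rule on 1 via uRu]
3. ¬□(¬q ∧ p), v   [¬□-rule on 2: fresh world v, uRv]
4. ¬□□(¬q ∧ p), v   [¬◇-rule on 1 via uRv]
5. ¬(¬q ∧ p), w   [¬□-rule on 3: fresh world w, vRw]
6. ¬p, w   [¬∧-rule on 5 (branches; this branch)]
7. ¬□(¬q ∧ p), x   [¬□-rule on 4: fresh world x, vRx]
8. ¬(¬q ∧ p), y   [¬□-rule on 7: fresh world y, xRy]
9. ¬p, y   [¬∧-rule on 8 (branches; this branch)]
Accessibility: uRu, uRv, vRu, vRv, vRw, vRx, wRv, wRw, xRv, xRx, xRy, yRx, yRy
The negation has an open branch (countermodel exists).

Invalid (countermodel exists)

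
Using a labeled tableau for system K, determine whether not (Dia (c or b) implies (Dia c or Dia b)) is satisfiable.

Unsatisfiable (every branch closes)

1. not (Dia (c or b) implies (Dia c or Dia b)), 0
2. Dia (c or b), 0
3. not (Dia c or Dia b), 0
4. not Dia c, 0
5. not Dia b, 0
6. c or b, 1
7. not c, 1
8. not b, 1
9. b, 1
Accessibility: 0R1
Branch closes: b and not b both at 1.
All branches of the tableau close; one closing branch shown above.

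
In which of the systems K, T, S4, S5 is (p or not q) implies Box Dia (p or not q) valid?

S5

S5-tableau for the negation not ((p or not q) implies Box Dia (p or not q)):
1. not ((p or not q) implies Box Dia (p or not q)), 0
2. p or not q, 0
3. not Box Dia (p or not q), 0
4. not q, 0
5. not Dia (p or not q), 1
6. not (p or not q), 0
7. not p, 0
8. q, 0
Accessibility: 0R0, 0R1, 1R0, 1R1
Branch closes: q and not q both at 0.
Every branch closes (one shown): valid in S5.
S4-tableau for the negation not ((p or not q) implies Box Dia (p or not q)):
1. not ((p or not q) implies Box Dia (p or not q)), 0
2. p or not q, 0
3. not Box Dia (p or not q), 0
4. not q, 0
5. not Dia (p or not q), 1
6. not (p or not q), 1
7. not p, 1
8. q, 1
Accessibility: 0R0, 0R1, 1R1
Complete open branch: countermodel on an S4-frame, so not valid in S4, nor in K, T (the same frame is also a K-frame and a T-frame).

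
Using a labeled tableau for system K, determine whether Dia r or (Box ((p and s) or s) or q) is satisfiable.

1. Dia r or (Box ((p and s) or s) or q), 0
2. Box ((p and s) or s) or q, 0
3. q, 0

Yes, satisfiable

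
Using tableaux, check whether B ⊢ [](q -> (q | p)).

Tableau for the negation ~[](q -> (q | p)):
1. ~[](q -> (q | p)), u
2. ~(q -> (q | p)), v
3. q, v
4. ~(q | p), v
5. ~q, v
6. ~p, v
Accessibility: uRu, uRv, vRu, vRv
Branch closes: q and ~q both at v.
All branches of the negation close; one closing branch shown above.

Valid in B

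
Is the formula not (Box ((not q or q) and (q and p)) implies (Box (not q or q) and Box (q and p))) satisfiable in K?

Unsatisfiable

1. not (Box ((not q or q) and (q and p)) implies (Box (not q or q) and Box (q and p))), 0
2. Box ((not q or q) and (q and p)), 0
3. not (Box (not q or q) and Box (q and p)), 0
4. not Box (q and p), 0
5. not (q and p), 1
6. (not q or q) and (q and p), 1
7. not q or q, 1
8. q and p, 1
9. q, 1
10. p, 1
11. not p, 1
Accessibility: 0R1
Branch closes: p and not p both at 1.
Every branch closes; the branch above is one of them.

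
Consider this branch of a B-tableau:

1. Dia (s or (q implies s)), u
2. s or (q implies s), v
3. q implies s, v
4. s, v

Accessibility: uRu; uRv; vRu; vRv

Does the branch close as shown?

Open

No atom appears with both signs at the same world.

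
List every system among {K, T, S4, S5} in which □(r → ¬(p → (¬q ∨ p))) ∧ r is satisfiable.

K

T-tableau for the formula:
1. □(r → ¬(p → (¬q ∨ p))) ∧ r, w0
2. □(r → ¬(p → (¬q ∨ p))), w0
3. r, w0
4. r → ¬(p → (¬q ∨ p)), w0
5. ¬(p → (¬q ∨ p)), w0
6. p, w0
7. ¬(¬q ∨ p), w0
8. q, w0
9. ¬p, w0
Accessibility: w0Rw0
Branch closes: p and ¬p both at w0.
Every branch closes (one shown): unsatisfiable in T, hence also in S4, S5 (every S4/S5-frame is a T-frame).
K-tableau for the formula:
1. □(r → ¬(p → (¬q ∨ p))) ∧ r, w0
2. □(r → ¬(p → (¬q ∨ p))), w0
3. r, w0
Complete open branch: satisfiable in K.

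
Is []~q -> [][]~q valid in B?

No, not valid

Tableau for the negation ~([]~q -> [][]~q):
1. ~([]~q -> [][]~q), w0
2. []~q, w0   [~->-rule on 1]
3. ~[][]~q, w0   [~->-rule on 1]
4. ~q, w0   [[]-rule on 2 via w0Rw0]
5. ~[]~q, w1   [~[]-rule on 3: fresh world w1, w0Rw1]
6. ~q, w1   [[]-rule on 2 via w0Rw1]
7. q, w2   [~[]-rule on 5: fresh world w2, w1Rw2]
Accessibility: w0Rw0, w0Rw1, w1Rw0, w1Rw1, w1Rw2, w2Rw1, w2Rw2
The negation has an open branch (countermodel exists).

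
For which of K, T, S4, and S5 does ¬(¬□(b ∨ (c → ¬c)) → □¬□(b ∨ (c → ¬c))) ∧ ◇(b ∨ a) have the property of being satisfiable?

S4-tableau for the formula:
1. ¬(¬□(b ∨ (c → ¬c)) → □¬□(b ∨ (c → ¬c))) ∧ ◇(b ∨ a), w0
2. ¬(¬□(b ∨ (c → ¬c)) → □¬□(b ∨ (c → ¬c))), w0   [∧-rule on 1]
3. ◇(b ∨ a), w0   [∧-rule on 1]
4. ¬□(b ∨ (c → ¬c)), w0   [¬→-rule on 2]
5. ¬□¬□(b ∨ (c → ¬c)), w0   [¬→-rule on 2]
6. b ∨ a, w1   [◇-rule on 3: fresh world w1, w0Rw1]
7. a, w1   [∨-rule on 6 (branches; this branch)]
8. ¬(b ∨ (c → ¬c)), w2   [¬□-rule on 4: fresh world w2, w0Rw2]
9. ¬b, w2   [¬∨-rule on 8]
10. ¬(c → ¬c), w2   [¬∨-rule on 8]
11. c, w2   [¬→-rule on 10]
12. □(b ∨ (c → ¬c)), w3   [¬□-rule on 5: fresh world w3, w0Rw3]
13. b ∨ (c → ¬c), w3   [□-rule on 12 via w3Rw3]
14. c → ¬c, w3   [∨-rule on 13 (branches; this branch)]
15. ¬c, w3   [→-rule on 14 (branches; this branch)]
Accessibility: w0Rw0, w0Rw1, w0Rw2, w0Rw3, w1Rw1, w2Rw2, w3Rw3
Complete open branch: satisfiable in S4, hence also in K, T (this S4-model is also a K-model and a T-model).
S5-tableau for the formula:
1. ¬(¬□(b ∨ (c → ¬c)) → □¬□(b ∨ (c → ¬c))) ∧ ◇(b ∨ a), w0
2. ¬(¬□(b ∨ (c → ¬c)) → □¬□(b ∨ (c → ¬c))), w0   [∧-rule on 1]
3. ◇(b ∨ a), w0   [∧-rule on 1]
4. ¬□(b ∨ (c → ¬c)), w0   [¬→-rule on 2]
5. ¬□¬□(b ∨ (c → ¬c)), w0   [¬→-rule on 2]
6. b ∨ a, w1   [◇-rule on 3: fresh world w1, w0Rw1]
7. a, w1   [∨-rule on 6 (branches; this branch)]
8. ¬(b ∨ (c → ¬c)), w2   [¬□-rule on 4: fresh world w2, w0Rw2]
9. ¬b, w2   [¬∨-rule on 8]
10. ¬(c → ¬c), w2   [¬∨-rule on 8]
11. c, w2   [¬→-rule on 10]
12. □(b ∨ (c → ¬c)), w3   [¬□-rule on 5: fresh world w3, w0Rw3]
13. b ∨ (c → ¬c), w0   [□-rule on 12 via w3Rw0]
14. b ∨ (c → ¬c), w1   [□-rule on 12 via w3Rw1]
15. b ∨ (c → ¬c), w2   [□-rule on 12 via w3Rw2]
16. b ∨ (c → ¬c), w3   [□-rule on 12 via w3Rw3]
17. c → ¬c, w0   [∨-rule on 13 (branches; this branch)]
18. c → ¬c, w1   [∨-rule on 14 (branches; this branch)]
19. c → ¬c, w2   [∨-rule on 15 (branches; this branch)]
20. c → ¬c, w3   [∨-rule on 16 (branches; this branch)]
21. ¬c, w0   [→-rule on 17 (branches; this branch)]
22. ¬c, w1   [→-rule on 18 (branches; this branch)]
23. ¬c, w2   [→-rule on 19 (branches; this branch)]
Accessibility: w0Rw0, w0Rw1, w0Rw2, w0Rw3, w1Rw0, w1Rw1, w1Rw2, w1Rw3, w2Rw0, w2Rw1, w2Rw2, w2Rw3, w3Rw0, w3Rw1, w3Rw2, w3Rw3
Branch closes: c and ¬c both at w2.
Every branch closes (one shown): unsatisfiable in S5.

K, T, S4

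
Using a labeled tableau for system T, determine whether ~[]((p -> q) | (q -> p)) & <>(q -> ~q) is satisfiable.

Unsatisfiable (every branch closes)

1. ~[]((p -> q) | (q -> p)) & <>(q -> ~q), u
2. ~[]((p -> q) | (q -> p)), u
3. <>(q -> ~q), u
4. ~((p -> q) | (q -> p)), v
5. ~(p -> q), v
6. ~(q -> p), v
7. p, v
8. ~q, v
9. q, v
10. ~p, v
Accessibility: uRu, uRv, vRv
Branch closes: q and ~q both at v.
(One branch shown.) All branches close.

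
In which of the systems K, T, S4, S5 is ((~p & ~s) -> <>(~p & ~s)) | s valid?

K-tableau for the negation ~(((~p & ~s) -> <>(~p & ~s)) | s):
1. ~(((~p & ~s) -> <>(~p & ~s)) | s), w0
2. ~((~p & ~s) -> <>(~p & ~s)), w0
3. ~s, w0
4. ~p & ~s, w0
5. ~<>(~p & ~s), w0
6. ~p, w0
Complete open branch: countermodel on a K-frame, so not valid in K.
T-tableau for the negation ~(((~p & ~s) -> <>(~p & ~s)) | s):
1. ~(((~p & ~s) -> <>(~p & ~s)) | s), w0
2. ~((~p & ~s) -> <>(~p & ~s)), w0
3. ~s, w0
4. ~p & ~s, w0
5. ~<>(~p & ~s), w0
6. ~p, w0
7. ~(~p & ~s), w0
8. s, w0
Accessibility: w0Rw0
Branch closes: s and ~s both at w0.
Every branch closes (one shown): valid in T, hence also in S4, S5 (every theorem of T is a theorem of S4 and S5).

T, S4, S5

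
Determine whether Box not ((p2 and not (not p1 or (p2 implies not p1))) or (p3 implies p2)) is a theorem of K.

Tableau for the negation not Box not ((p2 and not (not p1 or (p2 implies not p1))) or (p3 implies p2)):
1. not Box not ((p2 and not (not p1 or (p2 implies not p1))) or (p3 implies p2)), 0
2. (p2 and not (not p1 or (p2 implies not p1))) or (p3 implies p2), 1
3. p3 implies p2, 1
4. p2, 1
Accessibility: 0R1
The negation has an open branch (countermodel exists).

No, not valid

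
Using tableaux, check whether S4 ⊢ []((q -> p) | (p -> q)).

Valid

Tableau for the negation ~[]((q -> p) | (p -> q)):
1. ~[]((q -> p) | (p -> q)), 0
2. ~((q -> p) | (p -> q)), 1   [~[]-rule on 1: fresh world 1, 0R1]
3. ~(q -> p), 1   [~|-rule on 2]
4. ~(p -> q), 1   [~|-rule on 2]
5. q, 1   [~->-rule on 3]
6. ~p, 1   [~->-rule on 3]
7. p, 1   [~->-rule on 4]
8. ~q, 1   [~->-rule on 4]
Accessibility: 0R0, 0R1, 1R1
Branch closes: p and ~p both at 1.
Every branch of the negation's tableau closes; the branch above is one of them.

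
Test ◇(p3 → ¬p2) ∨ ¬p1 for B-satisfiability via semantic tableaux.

1. ◇(p3 → ¬p2) ∨ ¬p1, u
2. ¬p1, u
Accessibility: uRu

Yes, satisfiable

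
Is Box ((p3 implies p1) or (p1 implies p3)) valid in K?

Yes, valid

Tableau for the negation not Box ((p3 implies p1) or (p1 implies p3)):
1. not Box ((p3 implies p1) or (p1 implies p3)), u
2. not ((p3 implies p1) or (p1 implies p3)), v
3. not (p3 implies p1), v
4. not (p1 implies p3), v
5. p3, v
6. not p1, v
7. p1, v
8. not p3, v
Accessibility: uRv
Branch closes: p1 and not p1 both at v.
Every branch of the negation's tableau closes; the branch above is one of them.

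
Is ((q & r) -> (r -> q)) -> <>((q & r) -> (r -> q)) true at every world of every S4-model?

Tableau for the negation ~(((q & r) -> (r -> q)) -> <>((q & r) -> (r -> q))):
1. ~(((q & r) -> (r -> q)) -> <>((q & r) -> (r -> q))), u
2. (q & r) -> (r -> q), u
3. ~<>((q & r) -> (r -> q)), u
4. ~((q & r) -> (r -> q)), u
5. q & r, u
6. ~(r -> q), u
7. q, u
8. r, u
9. ~q, u
Accessibility: uRu
Branch closes: q and ~q both at u.
Every branch of the negation's tableau closes; the branch above is one of them.

Valid in S4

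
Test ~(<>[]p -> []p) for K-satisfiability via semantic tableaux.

Satisfiable (open branch found)

1. ~(<>[]p -> []p), 0
2. <>[]p, 0
3. ~[]p, 0
4. []p, 1
5. ~p, 2
Accessibility: 0R1, 0R2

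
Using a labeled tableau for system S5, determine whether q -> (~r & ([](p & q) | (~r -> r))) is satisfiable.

1. q -> (~r & ([](p & q) | (~r -> r))), 0
2. ~r & ([](p & q) | (~r -> r)), 0
3. ~r, 0
4. [](p & q) | (~r -> r), 0
5. [](p & q), 0
6. p & q, 0
7. p, 0
8. q, 0
Accessibility: 0R0

Satisfiable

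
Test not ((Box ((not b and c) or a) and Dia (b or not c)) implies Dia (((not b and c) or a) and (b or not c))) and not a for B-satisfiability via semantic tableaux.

1. not ((Box ((not b and c) or a) and Dia (b or not c)) implies Dia (((not b and c) or a) and (b or not c))) and not a, u
2. not ((Box ((not b and c) or a) and Dia (b or not c)) implies Dia (((not b and c) or a) and (b or not c))), u   [and-rule on 1]
3. not a, u   [and-rule on 1]
4. Box ((not b and c) or a) and Dia (b or not c), u   [neg-implies-rule on 2]
5. not Dia (((not b and c) or a) and (b or not c)), u   [neg-implies-rule on 2]
6. Box ((not b and c) or a), u   [and-rule on 4]
7. Dia (b or not c), u   [and-rule on 4]
8. not (((not b and c) or a) and (b or not c)), u   [neg-Dia-rule on 5 via uRu]
9. (not b and c) or a, u   [Box-rule on 6 via uRu]
10. not (b or not c), u   [neg-and-rule on 8 (branches; this branch)]
11. not b, u   [neg-or-rule on 10]
12. c, u   [neg-or-rule on 10]
13. not b and c, u   [or-rule on 9 (branches; this branch)]
14. b or not c, v   [Dia-rule on 7: fresh world v, uRv]
15. not (((not b and c) or a) and (b or not c)), v   [neg-Dia-rule on 5 via uRv]
16. (not b and c) or a, v   [Box-rule on 6 via uRv]
17. not c, v   [or-rule on 14 (branches; this branch)]
18. not ((not b and c) or a), v   [neg-and-rule on 15 (branches; this branch)]
19. not (not b and c), v   [neg-or-rule on 18]
20. not a, v   [neg-or-rule on 18]
21. not b and c, v   [or-rule on 16 (branches; this branch)]
22. not b, v   [and-rule on 21]
23. c, v   [and-rule on 21]
Accessibility: uRu, uRv, vRu, vRv
Branch closes: c and not c both at v.
(One branch shown.) All branches close.

Unsatisfiable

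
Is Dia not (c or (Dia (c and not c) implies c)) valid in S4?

Invalid (countermodel exists)

Tableau for the negation not Dia not (c or (Dia (c and not c) implies c)):
1. not Dia not (c or (Dia (c and not c) implies c)), 0
2. c or (Dia (c and not c) implies c), 0
3. Dia (c and not c) implies c, 0
4. c, 0
Accessibility: 0R0
The negation has an open branch (countermodel exists).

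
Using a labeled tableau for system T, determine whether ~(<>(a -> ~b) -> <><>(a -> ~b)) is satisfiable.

No, unsatisfiable

1. ~(<>(a -> ~b) -> <><>(a -> ~b)), 0
2. <>(a -> ~b), 0   [~->-rule on 1]
3. ~<><>(a -> ~b), 0   [~->-rule on 1]
4. ~<>(a -> ~b), 0   [~<>-rule on 3 via 0R0]
5. ~(a -> ~b), 0   [~<>-rule on 4 via 0R0]
6. a, 0   [~->-rule on 5]
7. b, 0   [~->-rule on 5]
8. a -> ~b, 1   [<>-rule on 2: fresh world 1, 0R1]
9. ~<>(a -> ~b), 1   [~<>-rule on 3 via 0R1]
10. ~(a -> ~b), 1   [~<>-rule on 4 via 0R1]
11. a, 1   [~->-rule on 10]
12. b, 1   [~->-rule on 10]
13. ~b, 1   [->-rule on 8 (branches; this branch)]
Accessibility: 0R0, 0R1, 1R1
Branch closes: b and ~b both at 1.
(One branch shown.) All branches close.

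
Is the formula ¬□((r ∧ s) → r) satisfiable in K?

1. ¬□((r ∧ s) → r), w0
2. ¬((r ∧ s) → r), w1   [¬□-rule on 1: fresh world w1, w0Rw1]
3. r ∧ s, w1   [¬→-rule on 2]
4. ¬r, w1   [¬→-rule on 2]
5. r, w1   [∧-rule on 3]
6. s, w1   [∧-rule on 3]
Accessibility: w0Rw1
Branch closes: r and ¬r both at w1.
Every branch closes; the branch above is one of them.

No, unsatisfiable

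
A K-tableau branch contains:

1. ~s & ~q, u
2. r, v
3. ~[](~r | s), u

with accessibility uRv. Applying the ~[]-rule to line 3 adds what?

a fresh world w with uRw, and ~(~r | s) at w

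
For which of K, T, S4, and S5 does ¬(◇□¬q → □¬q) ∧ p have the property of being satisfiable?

S5-tableau for the formula:
1. ¬(◇□¬q → □¬q) ∧ p, 0
2. ¬(◇□¬q → □¬q), 0
3. p, 0
4. ◇□¬q, 0
5. ¬□¬q, 0
6. □¬q, 1
7. ¬q, 0
8. ¬q, 1
9. q, 2
10. ¬q, 2
Accessibility: 0R0, 0R1, 0R2, 1R0, 1R1, 1R2, 2R0, 2R1, 2R2
Branch closes: q and ¬q both at 2.
Every branch closes (one shown): unsatisfiable in S5.
S4-tableau for the formula:
1. ¬(◇□¬q → □¬q) ∧ p, 0
2. ¬(◇□¬q → □¬q), 0
3. p, 0
4. ◇□¬q, 0
5. ¬□¬q, 0
6. □¬q, 1
7. ¬q, 1
8. q, 2
Accessibility: 0R0, 0R1, 0R2, 1R1, 2R2
Complete open branch: satisfiable in S4, hence also in K, T (this S4-model is also a K-model and a T-model).

K, T, S4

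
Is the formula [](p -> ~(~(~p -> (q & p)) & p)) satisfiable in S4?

Satisfiable

1. [](p -> ~(~(~p -> (q & p)) & p)), u
2. p -> ~(~(~p -> (q & p)) & p), u   [[]-rule on 1 via uRu]
3. ~(~(~p -> (q & p)) & p), u   [->-rule on 2 (branches; this branch)]
4. ~p, u   [~&-rule on 3 (branches; this branch)]
Accessibility: uRu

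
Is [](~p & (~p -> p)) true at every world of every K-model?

Tableau for the negation ~[](~p & (~p -> p)):
1. ~[](~p & (~p -> p)), w0
2. ~(~p & (~p -> p)), w1
3. ~(~p -> p), w1
4. ~p, w1
Accessibility: w0Rw1
The negation has an open branch (countermodel exists).

Not valid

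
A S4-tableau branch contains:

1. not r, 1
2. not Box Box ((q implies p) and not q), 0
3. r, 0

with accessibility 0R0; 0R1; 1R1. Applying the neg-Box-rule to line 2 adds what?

a fresh world 2 with 0R2, and not Box ((q implies p) and not q) at 2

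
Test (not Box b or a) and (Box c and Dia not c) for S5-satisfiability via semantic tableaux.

1. (not Box b or a) and (Box c and Dia not c), u
2. not Box b or a, u   [and-rule on 1]
3. Box c and Dia not c, u   [and-rule on 1]
4. Box c, u   [and-rule on 3]
5. Dia not c, u   [and-rule on 3]
6. c, u   [Box-rule on 4 via uRu]
7. a, u   [or-rule on 2 (branches; this branch)]
8. not c, v   [Dia-rule on 5: fresh world v, uRv]
9. c, v   [Box-rule on 4 via uRv]
Accessibility: uRu, uRv, vRu, vRv
Branch closes: c and not c both at v.
All branches of the tableau close; one closing branch shown above.

Unsatisfiable (every branch closes)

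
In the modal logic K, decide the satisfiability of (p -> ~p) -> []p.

1. (p -> ~p) -> []p, w0
2. []p, w0   [->-rule on 1 (branches; this branch)]

Yes, satisfiable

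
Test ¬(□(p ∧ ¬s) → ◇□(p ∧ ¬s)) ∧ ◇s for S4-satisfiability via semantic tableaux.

Unsatisfiable

1. ¬(□(p ∧ ¬s) → ◇□(p ∧ ¬s)) ∧ ◇s, 0
2. ¬(□(p ∧ ¬s) → ◇□(p ∧ ¬s)), 0
3. ◇s, 0
4. □(p ∧ ¬s), 0
5. ¬◇□(p ∧ ¬s), 0
6. p ∧ ¬s, 0
7. p, 0
8. ¬s, 0
9. ¬□(p ∧ ¬s), 0
10. s, 1
11. p ∧ ¬s, 1
12. p, 1
13. ¬s, 1
Accessibility: 0R0, 0R1, 1R1
Branch closes: s and ¬s both at 1.
(One branch shown.) All branches close.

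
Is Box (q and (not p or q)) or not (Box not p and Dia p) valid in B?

Tableau for the negation not (Box (q and (not p or q)) or not (Box not p and Dia p)):
1. not (Box (q and (not p or q)) or not (Box not p and Dia p)), 0
2. not Box (q and (not p or q)), 0
3. Box not p and Dia p, 0
4. Box not p, 0
5. Dia p, 0
6. not p, 0
7. not (q and (not p or q)), 1
8. not p, 1
9. not q, 1
10. p, 2
11. not p, 2
Accessibility: 0R0, 0R1, 0R2, 1R0, 1R1, 2R0, 2R2
Branch closes: p and not p both at 2.
Every branch of the negation's tableau closes; the branch above is one of them.

Valid in B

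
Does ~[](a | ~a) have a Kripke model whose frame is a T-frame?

1. ~[](a | ~a), u
2. ~(a | ~a), v
3. ~a, v
4. a, v
Accessibility: uRu, uRv, vRv
Branch closes: a and ~a both at v.
(One branch shown.) All branches close.

Unsatisfiable (every branch closes)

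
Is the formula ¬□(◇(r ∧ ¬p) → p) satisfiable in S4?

1. ¬□(◇(r ∧ ¬p) → p), u
2. ¬(◇(r ∧ ¬p) → p), v
3. ◇(r ∧ ¬p), v
4. ¬p, v
5. r ∧ ¬p, w
6. r, w
7. ¬p, w
Accessibility: uRu, uRv, uRw, vRv, vRw, wRw

Satisfiable (open branch found)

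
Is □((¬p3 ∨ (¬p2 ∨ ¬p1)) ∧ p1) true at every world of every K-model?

Tableau for the negation ¬□((¬p3 ∨ (¬p2 ∨ ¬p1)) ∧ p1):
1. ¬□((¬p3 ∨ (¬p2 ∨ ¬p1)) ∧ p1), 0
2. ¬((¬p3 ∨ (¬p2 ∨ ¬p1)) ∧ p1), 1
3. ¬p1, 1
Accessibility: 0R1
The negation has an open branch (countermodel exists).

Invalid (countermodel exists)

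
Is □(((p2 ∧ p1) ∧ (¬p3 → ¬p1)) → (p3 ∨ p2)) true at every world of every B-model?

Tableau for the negation ¬□(((p2 ∧ p1) ∧ (¬p3 → ¬p1)) → (p3 ∨ p2)):
1. ¬□(((p2 ∧ p1) ∧ (¬p3 → ¬p1)) → (p3 ∨ p2)), w0
2. ¬(((p2 ∧ p1) ∧ (¬p3 → ¬p1)) → (p3 ∨ p2)), w1
3. (p2 ∧ p1) ∧ (¬p3 → ¬p1), w1
4. ¬(p3 ∨ p2), w1
5. p2 ∧ p1, w1
6. ¬p3 → ¬p1, w1
7. ¬p3, w1
8. ¬p2, w1
9. p2, w1
10. p1, w1
Accessibility: w0Rw0, w0Rw1, w1Rw0, w1Rw1
Branch closes: p2 and ¬p2 both at w1.
Every branch of the negation's tableau closes; the branch above is one of them.

Valid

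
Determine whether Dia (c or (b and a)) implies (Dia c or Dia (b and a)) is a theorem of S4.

Yes, valid

Tableau for the negation not (Dia (c or (b and a)) implies (Dia c or Dia (b and a))):
1. not (Dia (c or (b and a)) implies (Dia c or Dia (b and a))), w0
2. Dia (c or (b and a)), w0   [neg-implies-rule on 1]
3. not (Dia c or Dia (b and a)), w0   [neg-implies-rule on 1]
4. not Dia c, w0   [neg-or-rule on 3]
5. not Dia (b and a), w0   [neg-or-rule on 3]
6. not c, w0   [neg-Dia-rule on 4 via w0Rw0]
7. not (b and a), w0   [neg-Dia-rule on 5 via w0Rw0]
8. not a, w0   [neg-and-rule on 7 (branches; this branch)]
9. c or (b and a), w1   [Dia-rule on 2: fresh world w1, w0Rw1]
10. not c, w1   [neg-Dia-rule on 4 via w0Rw1]
11. not (b and a), w1   [neg-Dia-rule on 5 via w0Rw1]
12. b and a, w1   [or-rule on 9 (branches; this branch)]
13. b, w1   [and-rule on 12]
14. a, w1   [and-rule on 12]
15. not a, w1   [neg-and-rule on 11 (branches; this branch)]
Accessibility: w0Rw0, w0Rw1, w1Rw1
Branch closes: a and not a both at w1.
All branches of the negation close; one closing branch shown above.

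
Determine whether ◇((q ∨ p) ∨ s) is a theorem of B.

Tableau for the negation ¬◇((q ∨ p) ∨ s):
1. ¬◇((q ∨ p) ∨ s), 0
2. ¬((q ∨ p) ∨ s), 0
3. ¬(q ∨ p), 0
4. ¬s, 0
5. ¬q, 0
6. ¬p, 0
Accessibility: 0R0
The negation has an open branch (countermodel exists).

Not valid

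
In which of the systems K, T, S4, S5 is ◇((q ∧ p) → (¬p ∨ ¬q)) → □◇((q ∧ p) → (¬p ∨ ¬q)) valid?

S4-tableau for the negation ¬(◇((q ∧ p) → (¬p ∨ ¬q)) → □◇((q ∧ p) → (¬p ∨ ¬q))):
1. ¬(◇((q ∧ p) → (¬p ∨ ¬q)) → □◇((q ∧ p) → (¬p ∨ ¬q))), 0
2. ◇((q ∧ p) → (¬p ∨ ¬q)), 0
3. ¬□◇((q ∧ p) → (¬p ∨ ¬q)), 0
4. (q ∧ p) → (¬p ∨ ¬q), 1
5. ¬p ∨ ¬q, 1
6. ¬q, 1
7. ¬◇((q ∧ p) → (¬p ∨ ¬q)), 2
8. ¬((q ∧ p) → (¬p ∨ ¬q)), 2
9. q ∧ p, 2
10. ¬(¬p ∨ ¬q), 2
11. q, 2
12. p, 2
Accessibility: 0R0, 0R1, 0R2, 1R1, 2R2
Complete open branch: countermodel on an S4-frame, so not valid in S4, nor in K, T (the same frame is also a K-frame and a T-frame).
S5-tableau for the negation ¬(◇((q ∧ p) → (¬p ∨ ¬q)) → □◇((q ∧ p) → (¬p ∨ ¬q))):
1. ¬(◇((q ∧ p) → (¬p ∨ ¬q)) → □◇((q ∧ p) → (¬p ∨ ¬q))), 0
2. ◇((q ∧ p) → (¬p ∨ ¬q)), 0
3. ¬□◇((q ∧ p) → (¬p ∨ ¬q)), 0
4. (q ∧ p) → (¬p ∨ ¬q), 1
5. ¬p ∨ ¬q, 1
6. ¬q, 1
7. ¬◇((q ∧ p) → (¬p ∨ ¬q)), 2
8. ¬((q ∧ p) → (¬p ∨ ¬q)), 0
9. q ∧ p, 0
10. ¬(¬p ∨ ¬q), 0
11. q, 0
12. p, 0
13. ¬((q ∧ p) → (¬p ∨ ¬q)), 1
14. q ∧ p, 1
15. ¬(¬p ∨ ¬q), 1
16. q, 1
17. p, 1
Accessibility: 0R0, 0R1, 0R2, 1R0, 1R1, 1R2, 2R0, 2R1, 2R2
Branch closes: q and ¬q both at 1.
Every branch closes (one shown): valid in S5.

S5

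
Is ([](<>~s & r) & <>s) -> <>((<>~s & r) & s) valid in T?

Valid

Tableau for the negation ~(([](<>~s & r) & <>s) -> <>((<>~s & r) & s)):
1. ~(([](<>~s & r) & <>s) -> <>((<>~s & r) & s)), u
2. [](<>~s & r) & <>s, u
3. ~<>((<>~s & r) & s), u
4. [](<>~s & r), u
5. <>s, u
6. ~((<>~s & r) & s), u
7. <>~s & r, u
8. <>~s, u
9. r, u
10. ~s, u
11. s, v
12. ~((<>~s & r) & s), v
13. <>~s & r, v
14. <>~s, v
15. r, v
16. ~(<>~s & r), v
17. ~<>~s, v
18. ~s, w
19. ~((<>~s & r) & s), w
20. <>~s & r, w
21. <>~s, w
22. r, w
23. ~s, x
24. s, x
Accessibility: uRu, uRv, uRw, vRv, vRx, wRw, xRx
Branch closes: s and ~s both at x.
Every branch of the negation's tableau closes; the branch above is one of them.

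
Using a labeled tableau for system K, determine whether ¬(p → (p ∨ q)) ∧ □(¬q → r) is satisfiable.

Unsatisfiable

1. ¬(p → (p ∨ q)) ∧ □(¬q → r), u
2. ¬(p → (p ∨ q)), u   [∧-rule on 1]
3. □(¬q → r), u   [∧-rule on 1]
4. p, u   [¬→-rule on 2]
5. ¬(p ∨ q), u   [¬→-rule on 2]
6. ¬p, u   [¬∨-rule on 5]
7. ¬q, u   [¬∨-rule on 5]
Branch closes: p and ¬p both at u.
All branches of the tableau close; one closing branch shown above.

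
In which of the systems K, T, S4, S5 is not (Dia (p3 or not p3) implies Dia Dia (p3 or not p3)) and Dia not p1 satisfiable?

K-tableau for the formula:
1. not (Dia (p3 or not p3) implies Dia Dia (p3 or not p3)) and Dia not p1, u
2. not (Dia (p3 or not p3) implies Dia Dia (p3 or not p3)), u
3. Dia not p1, u
4. Dia (p3 or not p3), u
5. not Dia Dia (p3 or not p3), u
6. not p1, v
7. not Dia (p3 or not p3), v
8. p3 or not p3, w
9. not Dia (p3 or not p3), w
10. not p3, w
Accessibility: uRv, uRw
Complete open branch: satisfiable in K.
T-tableau for the formula:
1. not (Dia (p3 or not p3) implies Dia Dia (p3 or not p3)) and Dia not p1, u
2. not (Dia (p3 or not p3) implies Dia Dia (p3 or not p3)), u
3. Dia not p1, u
4. Dia (p3 or not p3), u
5. not Dia Dia (p3 or not p3), u
6. not Dia (p3 or not p3), u
7. not (p3 or not p3), u
8. not p3, u
9. p3, u
Accessibility: uRu
Branch closes: p3 and not p3 both at u.
Every branch closes (one shown): unsatisfiable in T, hence also in S4, S5 (every S4/S5-frame is a T-frame).

K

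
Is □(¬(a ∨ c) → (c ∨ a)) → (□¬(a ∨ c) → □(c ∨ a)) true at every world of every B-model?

Tableau for the negation ¬(□(¬(a ∨ c) → (c ∨ a)) → (□¬(a ∨ c) → □(c ∨ a))):
1. ¬(□(¬(a ∨ c) → (c ∨ a)) → (□¬(a ∨ c) → □(c ∨ a))), 0
2. □(¬(a ∨ c) → (c ∨ a)), 0   [¬→-rule on 1]
3. ¬(□¬(a ∨ c) → □(c ∨ a)), 0   [¬→-rule on 1]
4. □¬(a ∨ c), 0   [¬→-rule on 3]
5. ¬□(c ∨ a), 0   [¬→-rule on 3]
6. ¬(a ∨ c) → (c ∨ a), 0   [□-rule on 2 via 0R0]
7. ¬(a ∨ c), 0   [□-rule on 4 via 0R0]
8. ¬a, 0   [¬∨-rule on 7]
9. ¬c, 0   [¬∨-rule on 7]
10. c ∨ a, 0   [→-rule on 6 (branches; this branch)]
11. a, 0   [∨-rule on 10 (branches; this branch)]
Accessibility: 0R0
Branch closes: a and ¬a both at 0.
All branches of the negation close; one closing branch shown above.

Yes, valid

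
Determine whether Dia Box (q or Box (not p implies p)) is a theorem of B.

Tableau for the negation not Dia Box (q or Box (not p implies p)):
1. not Dia Box (q or Box (not p implies p)), u
2. not Box (q or Box (not p implies p)), u
3. not (q or Box (not p implies p)), v
4. not q, v
5. not Box (not p implies p), v
6. not Box (q or Box (not p implies p)), v
7. not (not p implies p), w
8. not p, w
9. not (q or Box (not p implies p)), x
10. not q, x
11. not Box (not p implies p), x
12. not (not p implies p), y
13. not p, y
Accessibility: uRu, uRv, vRu, vRv, vRw, vRx, wRv, wRw, xRv, xRx, xRy, yRx, yRy
The negation has an open branch (countermodel exists).

Not valid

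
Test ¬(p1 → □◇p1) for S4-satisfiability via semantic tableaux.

1. ¬(p1 → □◇p1), u
2. p1, u
3. ¬□◇p1, u
4. ¬◇p1, v
5. ¬p1, v
Accessibility: uRu, uRv, vRv

Satisfiable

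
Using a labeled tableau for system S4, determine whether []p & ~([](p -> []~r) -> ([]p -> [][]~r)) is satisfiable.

Unsatisfiable

1. []p & ~([](p -> []~r) -> ([]p -> [][]~r)), w0
2. []p, w0
3. ~([](p -> []~r) -> ([]p -> [][]~r)), w0
4. [](p -> []~r), w0
5. ~([]p -> [][]~r), w0
6. ~[][]~r, w0
7. p, w0
8. p -> []~r, w0
9. []~r, w0
10. ~r, w0
11. ~[]~r, w1
12. p, w1
13. p -> []~r, w1
14. ~r, w1
15. []~r, w1
16. r, w2
17. p, w2
18. p -> []~r, w2
19. ~r, w2
Accessibility: w0Rw0, w0Rw1, w0Rw2, w1Rw1, w1Rw2, w2Rw2
Branch closes: r and ~r both at w2.
(One branch shown.) All branches close.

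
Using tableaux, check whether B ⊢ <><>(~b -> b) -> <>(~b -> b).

Not valid

Tableau for the negation ~(<><>(~b -> b) -> <>(~b -> b)):
1. ~(<><>(~b -> b) -> <>(~b -> b)), w0
2. <><>(~b -> b), w0
3. ~<>(~b -> b), w0
4. ~(~b -> b), w0
5. ~b, w0
6. <>(~b -> b), w1
7. ~(~b -> b), w1
8. ~b, w1
9. ~b -> b, w2
10. b, w2
Accessibility: w0Rw0, w0Rw1, w1Rw0, w1Rw1, w1Rw2, w2Rw1, w2Rw2
The negation has an open branch (countermodel exists).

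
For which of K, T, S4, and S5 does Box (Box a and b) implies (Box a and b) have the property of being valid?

T-tableau for the negation not (Box (Box a and b) implies (Box a and b)):
1. not (Box (Box a and b) implies (Box a and b)), w0
2. Box (Box a and b), w0
3. not (Box a and b), w0
4. Box a and b, w0
5. Box a, w0
6. b, w0
7. a, w0
8. not Box a, w0
9. not a, w1
10. Box a and b, w1
11. Box a, w1
12. b, w1
13. a, w1
Accessibility: w0Rw0, w0Rw1, w1Rw1
Branch closes: a and not a both at w1.
Every branch closes (one shown): valid in T, hence also in S4, S5 (every theorem of T is a theorem of S4 and S5).
K-tableau for the negation not (Box (Box a and b) implies (Box a and b)):
1. not (Box (Box a and b) implies (Box a and b)), w0
2. Box (Box a and b), w0
3. not (Box a and b), w0
4. not b, w0
Complete open branch: countermodel on a K-frame, so not valid in K.

T, S4, S5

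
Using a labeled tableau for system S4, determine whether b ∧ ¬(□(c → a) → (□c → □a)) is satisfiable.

1. b ∧ ¬(□(c → a) → (□c → □a)), u
2. b, u
3. ¬(□(c → a) → (□c → □a)), u
4. □(c → a), u
5. ¬(□c → □a), u
6. □c, u
7. ¬□a, u
8. c → a, u
9. c, u
10. a, u
11. ¬a, v
12. c → a, v
13. c, v
14. a, v
Accessibility: uRu, uRv, vRv
Branch closes: a and ¬a both at v.
(One branch shown.) All branches close.

Unsatisfiable (every branch closes)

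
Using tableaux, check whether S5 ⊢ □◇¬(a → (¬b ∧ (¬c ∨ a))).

Tableau for the negation ¬□◇¬(a → (¬b ∧ (¬c ∨ a))):
1. ¬□◇¬(a → (¬b ∧ (¬c ∨ a))), u
2. ¬◇¬(a → (¬b ∧ (¬c ∨ a))), v
3. a → (¬b ∧ (¬c ∨ a)), u
4. a → (¬b ∧ (¬c ∨ a)), v
5. ¬b ∧ (¬c ∨ a), u
6. ¬b, u
7. ¬c ∨ a, u
8. ¬b ∧ (¬c ∨ a), v
9. ¬b, v
10. ¬c ∨ a, v
11. a, u
12. a, v
Accessibility: uRu, uRv, vRu, vRv
The negation has an open branch (countermodel exists).

No, not valid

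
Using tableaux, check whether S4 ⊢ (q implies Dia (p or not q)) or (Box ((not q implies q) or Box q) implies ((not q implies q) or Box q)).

Valid in S4

Tableau for the negation not ((q implies Dia (p or not q)) or (Box ((not q implies q) or Box q) implies ((not q implies q) or Box q))):
1. not ((q implies Dia (p or not q)) or (Box ((not q implies q) or Box q) implies ((not q implies q) or Box q))), 0
2. not (q implies Dia (p or not q)), 0   [neg-or-rule on 1]
3. not (Box ((not q implies q) or Box q) implies ((not q implies q) or Box q)), 0   [neg-or-rule on 1]
4. q, 0   [neg-implies-rule on 2]
5. not Dia (p or not q), 0   [neg-implies-rule on 2]
6. Box ((not q implies q) or Box q), 0   [neg-implies-rule on 3]
7. not ((not q implies q) or Box q), 0   [neg-implies-rule on 3]
8. not (not q implies q), 0   [neg-or-rule on 7]
9. not Box q, 0   [neg-or-rule on 7]
10. not q, 0   [neg-implies-rule on 8]
Accessibility: 0R0
Branch closes: q and not q both at 0.
Every branch of the negation's tableau closes; the branch above is one of them.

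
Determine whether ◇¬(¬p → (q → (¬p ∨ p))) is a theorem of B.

Tableau for the negation ¬◇¬(¬p → (q → (¬p ∨ p))):
1. ¬◇¬(¬p → (q → (¬p ∨ p))), w0
2. ¬p → (q → (¬p ∨ p)), w0
3. q → (¬p ∨ p), w0
4. ¬p ∨ p, w0
5. p, w0
Accessibility: w0Rw0
The negation has an open branch (countermodel exists).

No, not valid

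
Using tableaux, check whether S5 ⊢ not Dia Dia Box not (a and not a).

Tableau for the negation Dia Dia Box not (a and not a):
1. Dia Dia Box not (a and not a), 0
2. Dia Box not (a and not a), 1
3. Box not (a and not a), 2
4. not (a and not a), 0
5. not (a and not a), 1
6. not (a and not a), 2
7. a, 0
8. a, 1
9. a, 2
Accessibility: 0R0, 0R1, 0R2, 1R0, 1R1, 1R2, 2R0, 2R1, 2R2
The negation has an open branch (countermodel exists).

Invalid (countermodel exists)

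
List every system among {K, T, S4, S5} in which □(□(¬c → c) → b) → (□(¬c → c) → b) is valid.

T, S4, S5

T-tableau for the negation ¬(□(□(¬c → c) → b) → (□(¬c → c) → b)):
1. ¬(□(□(¬c → c) → b) → (□(¬c → c) → b)), 0
2. □(□(¬c → c) → b), 0   [¬→-rule on 1]
3. ¬(□(¬c → c) → b), 0   [¬→-rule on 1]
4. □(¬c → c), 0   [¬→-rule on 3]
5. ¬b, 0   [¬→-rule on 3]
6. □(¬c → c) → b, 0   [□-rule on 2 via 0R0]
7. ¬c → c, 0   [□-rule on 4 via 0R0]
8. ¬□(¬c → c), 0   [→-rule on 6 (branches; this branch)]
9. c, 0   [→-rule on 7 (branches; this branch)]
10. ¬(¬c → c), 1   [¬□-rule on 8: fresh world 1, 0R1]
11. ¬c, 1   [¬→-rule on 10]
12. □(¬c → c) → b, 1   [□-rule on 2 via 0R1]
13. ¬c → c, 1   [□-rule on 4 via 0R1]
14. b, 1   [→-rule on 12 (branches; this branch)]
15. c, 1   [→-rule on 13 (branches; this branch)]
Accessibility: 0R0, 0R1, 1R1
Branch closes: c and ¬c both at 1.
Every branch closes (one shown): valid in T, hence also in S4, S5 (every theorem of T is a theorem of S4 and S5).
K-tableau for the negation ¬(□(□(¬c → c) → b) → (□(¬c → c) → b)):
1. ¬(□(□(¬c → c) → b) → (□(¬c → c) → b)), 0
2. □(□(¬c → c) → b), 0   [¬→-rule on 1]
3. ¬(□(¬c → c) → b), 0   [¬→-rule on 1]
4. □(¬c → c), 0   [¬→-rule on 3]
5. ¬b, 0   [¬→-rule on 3]
Complete open branch: countermodel on a K-frame, so not valid in K.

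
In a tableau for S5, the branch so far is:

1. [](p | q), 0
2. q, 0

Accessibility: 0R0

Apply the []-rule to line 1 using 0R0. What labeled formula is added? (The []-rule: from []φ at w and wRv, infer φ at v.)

p | q, 0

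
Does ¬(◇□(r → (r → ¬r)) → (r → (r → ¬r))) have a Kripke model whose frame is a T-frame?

1. ¬(◇□(r → (r → ¬r)) → (r → (r → ¬r))), 0
2. ◇□(r → (r → ¬r)), 0
3. ¬(r → (r → ¬r)), 0
4. r, 0
5. ¬(r → ¬r), 0
6. □(r → (r → ¬r)), 1
7. r → (r → ¬r), 1
8. r → ¬r, 1
9. ¬r, 1
Accessibility: 0R0, 0R1, 1R1

Satisfiable (open branch found)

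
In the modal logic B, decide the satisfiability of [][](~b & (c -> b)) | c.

Satisfiable (open branch found)

1. [][](~b & (c -> b)) | c, u
2. c, u
Accessibility: uRu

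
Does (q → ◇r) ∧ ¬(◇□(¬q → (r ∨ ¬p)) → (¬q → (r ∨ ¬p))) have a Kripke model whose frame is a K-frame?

Satisfiable

1. (q → ◇r) ∧ ¬(◇□(¬q → (r ∨ ¬p)) → (¬q → (r ∨ ¬p))), u
2. q → ◇r, u
3. ¬(◇□(¬q → (r ∨ ¬p)) → (¬q → (r ∨ ¬p))), u
4. ◇□(¬q → (r ∨ ¬p)), u
5. ¬(¬q → (r ∨ ¬p)), u
6. ¬q, u
7. ¬(r ∨ ¬p), u
8. ¬r, u
9. p, u
10. ◇r, u
11. □(¬q → (r ∨ ¬p)), v
12. r, w
Accessibility: uRv, uRw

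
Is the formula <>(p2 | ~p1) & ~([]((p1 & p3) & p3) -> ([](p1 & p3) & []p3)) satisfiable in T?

1. <>(p2 | ~p1) & ~([]((p1 & p3) & p3) -> ([](p1 & p3) & []p3)), w0
2. <>(p2 | ~p1), w0
3. ~([]((p1 & p3) & p3) -> ([](p1 & p3) & []p3)), w0
4. []((p1 & p3) & p3), w0
5. ~([](p1 & p3) & []p3), w0
6. (p1 & p3) & p3, w0
7. p1 & p3, w0
8. p3, w0
9. p1, w0
10. ~[](p1 & p3), w0
11. p2 | ~p1, w1
12. (p1 & p3) & p3, w1
13. p1 & p3, w1
14. p3, w1
15. p1, w1
16. p2, w1
17. ~(p1 & p3), w2
18. (p1 & p3) & p3, w2
19. p1 & p3, w2
20. p3, w2
21. p1, w2
22. ~p3, w2
Accessibility: w0Rw0, w0Rw1, w0Rw2, w1Rw1, w2Rw2
Branch closes: p3 and ~p3 both at w2.
(One branch shown.) All branches close.

Unsatisfiable (every branch closes)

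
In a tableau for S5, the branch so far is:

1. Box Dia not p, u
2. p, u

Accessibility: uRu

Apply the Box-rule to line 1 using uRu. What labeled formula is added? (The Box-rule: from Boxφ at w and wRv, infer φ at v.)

Dia not p, u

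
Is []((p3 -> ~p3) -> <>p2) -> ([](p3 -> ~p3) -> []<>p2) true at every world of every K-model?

Valid in K

Tableau for the negation ~([]((p3 -> ~p3) -> <>p2) -> ([](p3 -> ~p3) -> []<>p2)):
1. ~([]((p3 -> ~p3) -> <>p2) -> ([](p3 -> ~p3) -> []<>p2)), 0
2. []((p3 -> ~p3) -> <>p2), 0
3. ~([](p3 -> ~p3) -> []<>p2), 0
4. [](p3 -> ~p3), 0
5. ~[]<>p2, 0
6. ~<>p2, 1
7. (p3 -> ~p3) -> <>p2, 1
8. p3 -> ~p3, 1
9. <>p2, 1
10. ~p3, 1
11. p2, 2
12. ~p2, 2
Accessibility: 0R1, 1R2
Branch closes: p2 and ~p2 both at 2.
Every branch of the negation's tableau closes; the branch above is one of them.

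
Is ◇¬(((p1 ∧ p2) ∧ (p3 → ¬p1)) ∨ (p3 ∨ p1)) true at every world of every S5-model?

Tableau for the negation ¬◇¬(((p1 ∧ p2) ∧ (p3 → ¬p1)) ∨ (p3 ∨ p1)):
1. ¬◇¬(((p1 ∧ p2) ∧ (p3 → ¬p1)) ∨ (p3 ∨ p1)), w0
2. ((p1 ∧ p2) ∧ (p3 → ¬p1)) ∨ (p3 ∨ p1), w0
3. p3 ∨ p1, w0
4. p1, w0
Accessibility: w0Rw0
The negation has an open branch (countermodel exists).

Not valid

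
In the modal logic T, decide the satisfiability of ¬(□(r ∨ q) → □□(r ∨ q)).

Satisfiable

1. ¬(□(r ∨ q) → □□(r ∨ q)), 0
2. □(r ∨ q), 0
3. ¬□□(r ∨ q), 0
4. r ∨ q, 0
5. q, 0
6. ¬□(r ∨ q), 1
7. r ∨ q, 1
8. q, 1
9. ¬(r ∨ q), 2
10. ¬r, 2
11. ¬q, 2
Accessibility: 0R0, 0R1, 1R1, 1R2, 2R2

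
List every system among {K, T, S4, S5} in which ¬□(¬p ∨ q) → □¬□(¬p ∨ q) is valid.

S5

S5-tableau for the negation ¬(¬□(¬p ∨ q) → □¬□(¬p ∨ q)):
1. ¬(¬□(¬p ∨ q) → □¬□(¬p ∨ q)), 0
2. ¬□(¬p ∨ q), 0   [¬→-rule on 1]
3. ¬□¬□(¬p ∨ q), 0   [¬→-rule on 1]
4. ¬(¬p ∨ q), 1   [¬□-rule on 2: fresh world 1, 0R1]
5. p, 1   [¬∨-rule on 4]
6. ¬q, 1   [¬∨-rule on 4]
7. □(¬p ∨ q), 2   [¬□-rule on 3: fresh world 2, 0R2]
8. ¬p ∨ q, 0   [□-rule on 7 via 2R0]
9. ¬p ∨ q, 1   [□-rule on 7 via 2R1]
10. ¬p ∨ q, 2   [□-rule on 7 via 2R2]
11. q, 0   [∨-rule on 8 (branches; this branch)]
12. q, 1   [∨-rule on 9 (branches; this branch)]
Accessibility: 0R0, 0R1, 0R2, 1R0, 1R1, 1R2, 2R0, 2R1, 2R2
Branch closes: q and ¬q both at 1.
Every branch closes (one shown): valid in S5.
S4-tableau for the negation ¬(¬□(¬p ∨ q) → □¬□(¬p ∨ q)):
1. ¬(¬□(¬p ∨ q) → □¬□(¬p ∨ q)), 0
2. ¬□(¬p ∨ q), 0   [¬→-rule on 1]
3. ¬□¬□(¬p ∨ q), 0   [¬→-rule on 1]
4. ¬(¬p ∨ q), 1   [¬□-rule on 2: fresh world 1, 0R1]
5. p, 1   [¬∨-rule on 4]
6. ¬q, 1   [¬∨-rule on 4]
7. □(¬p ∨ q), 2   [¬□-rule on 3: fresh world 2, 0R2]
8. ¬p ∨ q, 2   [□-rule on 7 via 2R2]
9. q, 2   [∨-rule on 8 (branches; this branch)]
Accessibility: 0R0, 0R1, 0R2, 1R1, 2R2
Complete open branch: countermodel on an S4-frame, so not valid in S4, nor in K, T (the same frame is also a K-frame and a T-frame).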